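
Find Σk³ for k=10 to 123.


Σₖ₌10^123 k³ = [123·124/2]² − [9·10/2]²
= 58155876 − 2025 = 58153851

Σk³ = 58153851


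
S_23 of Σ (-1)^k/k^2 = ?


S = -1 + 1/4 - 1/9 + 1/16 - 1/25 + 1/36 - 1/49 + 1/64 ± ...
= -0.8234
(Full series converges to -π²/12 ≈ -0.8225)

S_23 = -0.8234


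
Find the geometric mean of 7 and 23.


GM = √(7×23) = √161 = 12.6886

GM = 12.6886


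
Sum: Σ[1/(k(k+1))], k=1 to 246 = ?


1/(k(k+1)) = 1/k - 1/(k+1) (partial fractions)
Telescoping: Σ = 1 - 1/247 = 246/247

Sum = 246/247


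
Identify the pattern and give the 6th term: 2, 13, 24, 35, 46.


Pattern: arithmetic (d=11)
Terms: 2, 13, 24, 35, 46
Next term = 57

Next term = 57


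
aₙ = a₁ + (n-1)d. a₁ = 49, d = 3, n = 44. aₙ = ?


aₙ = a₁ + (n-1)d
= 49 + (44-1)×3
= 49 + 129
= 178

a_44 = 178


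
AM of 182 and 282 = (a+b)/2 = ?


AM = (182 + 282)/2 = 464/2 = 232

AM = 232


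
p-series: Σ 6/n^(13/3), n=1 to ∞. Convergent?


p-series test: Σ c/n^p converges if p > 1, diverges if p ≤ 1 (constant c > 0 doesn't affect convergence).
p = 13/3
13/3 > 1 → CONVERGES

Converges (p = 13/3 > 1)


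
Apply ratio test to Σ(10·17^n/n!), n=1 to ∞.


aₙ = 10·17^n/n!
a_{n+1}/aₙ = 17^(n+1)/(n+1)! × n!/17^n  (constant 10 cancels)
= 17/(n+1)
L = lim(n→∞) 17/(n+1) = 0
L < 1 → series CONVERGES

Converges (ratio test: L = 0 < 1)


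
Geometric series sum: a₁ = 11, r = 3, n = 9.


Sₙ = 11×(3^9 - 1)/(3 - 1)
= 11×(19683 - 1)/2
= 11×19682/2
= 108251

S_9 = 108251


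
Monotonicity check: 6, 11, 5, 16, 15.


Differences: 5, -6, 11, -1
Difference at position 1 is +5 (> 0) but position 2 is -6 (< 0) — sequence both rises and falls
→ NOT monotonic

Not monotonic


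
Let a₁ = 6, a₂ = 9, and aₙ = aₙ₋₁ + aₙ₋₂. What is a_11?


Computing iteratively: 6, 9, 15, 24, 39, 63, 102, 165, 267, 432, 699
a_11 = 699

a_11 = 699


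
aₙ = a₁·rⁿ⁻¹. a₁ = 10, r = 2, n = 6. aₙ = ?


aₙ = a₁·r^(n-1)
= 10×2^5
= 10×32
= 320

a_6 = 320


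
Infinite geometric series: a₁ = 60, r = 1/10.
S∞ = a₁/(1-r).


S∞ = a₁/(1-r) = 60/(1 - 1/10)
= 60/(9/10)
= 200/3

S∞ = 200/3


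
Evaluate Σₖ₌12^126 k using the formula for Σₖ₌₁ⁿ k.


Σₖ₌12^126 k = Σₖ₌₁^126 k − Σₖ₌₁^11 k
= 126·127/2 − 11·12/2
= 8001 − 66 = 7935

Σk = 7935


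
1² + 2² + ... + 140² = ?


n = 140
n(n+1)(2n+1)/6 = 140×141×281/6
= 5546940/6 = 924490

Σk² = 924490


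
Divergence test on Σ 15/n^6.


lim(n→∞) 15/n^6 = 0
lim aₙ = 0 → nth-term test is INCONCLUSIVE
(Need other tests; this is actually a convergent p-series with p=6 > 1)

Inconclusive (lim aₙ = 0; need another test)


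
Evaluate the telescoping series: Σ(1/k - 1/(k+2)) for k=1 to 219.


Telescoping with gap 2: two head and two tail terms survive.
= (1 + 1/2) - (1/220 + 1/221)
= 3/2 - 1/220 - 1/221 = 72489/48620

Sum = 72489/48620


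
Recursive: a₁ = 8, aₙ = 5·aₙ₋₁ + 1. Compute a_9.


Computing step by step:
a_1 = 8
a_2 = 41
a_3 = 206
a_4 = 1031
a_5 = 5156
a_6 = 25781
a_7 = 128906
a_8 = 644531
a_9 = 3222656


a_9 = 3222656


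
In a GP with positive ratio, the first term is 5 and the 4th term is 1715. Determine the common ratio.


r^(n-1) = aₙ/a₁
r^3 = 1715/5 = 343
r = 343^(1/3)
= 7

r = 7


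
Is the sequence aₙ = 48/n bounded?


a₁ = 48, a₂ = 48/2, a₃ = 48/3, ...
0 < aₙ ≤ 48 for all n ≥ 1
Lower bound: 0, Upper bound: 48
The sequence IS bounded

Bounded (0 < aₙ ≤ 48)


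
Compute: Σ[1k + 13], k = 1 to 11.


Σ(1k+13) = 1·Σk + 13·n
= 1·66 + 13·11
= 66 + 143 = 209

Σ = 209


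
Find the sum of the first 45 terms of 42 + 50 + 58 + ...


aₙ = 42 + (45-1)×8 = 394
Sₙ = n(a₁+aₙ)/2 = 45×(42+394)/2
= 45×436/2 = 9810

S_45 = 9810


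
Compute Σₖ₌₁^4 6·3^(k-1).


Sₙ = 6×(3^4 - 1)/(3 - 1)
= 6×(81 - 1)/2
= 6×80/2
= 240

S_4 = 240


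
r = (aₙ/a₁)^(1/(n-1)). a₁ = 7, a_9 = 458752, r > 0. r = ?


r^(n-1) = aₙ/a₁
r^8 = 458752/7 = 65536
r = 65536^(1/8)
= ±4; taking r > 0 gives r = 4

r = 4


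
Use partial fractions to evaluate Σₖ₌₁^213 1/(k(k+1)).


1/(k(k+1)) = 1/k - 1/(k+1) (partial fractions)
Telescoping: Σ = 1 - 1/214 = 213/214

Sum = 213/214


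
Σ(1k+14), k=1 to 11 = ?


Σ(1k+14) = 1·Σk + 14·n
= 1·66 + 14·11
= 66 + 154 = 220

Σ = 220


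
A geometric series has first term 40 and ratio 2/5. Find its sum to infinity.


S∞ = a₁/(1-r) = 40/(1 - 2/5)
= 40/(3/5)
= 200/3

S∞ = 200/3


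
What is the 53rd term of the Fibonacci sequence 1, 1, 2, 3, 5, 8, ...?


Fibonacci sequence: 1, 1, 2, 3, 5, 8, 13, 21, 34, 55, 89, ...
F(53) = 53316291173

F(53) = 53316291173


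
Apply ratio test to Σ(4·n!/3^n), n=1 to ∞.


aₙ = 4·n!/3^n
a_{n+1}/aₙ = (n+1)!/3^(n+1) × 3^n/n!  (constant 4 cancels)
= (n+1)/3
L = lim(n→∞) (n+1)/3 = ∞
L > 1 → series DIVERGES

Diverges (ratio test: L = ∞ > 1)


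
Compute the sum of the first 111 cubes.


n(n+1)/2 = 111×112/2 = 6216
Σk³ = 6216² = 38638656

Σk³ = 38638656


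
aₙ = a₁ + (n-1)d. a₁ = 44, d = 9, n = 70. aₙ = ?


aₙ = a₁ + (n-1)d
= 44 + (70-1)×9
= 44 + 621
= 665

a_70 = 665


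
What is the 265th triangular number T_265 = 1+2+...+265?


n(n+1)/2 = 265×266/2 = 70490/2 = 35245

Σk = 35245


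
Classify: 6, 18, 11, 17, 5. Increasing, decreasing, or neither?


Differences: 12, -7, 6, -12
Difference at position 1 is +12 (> 0) but position 2 is -7 (< 0) — sequence both rises and falls
→ NOT monotonic

Not monotonic


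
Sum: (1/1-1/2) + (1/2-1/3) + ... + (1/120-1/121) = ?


Telescoping: adjacent terms cancel.
= 1/1 - 1/121
= 1 - 1/121 = 120/121

Sum = 120/121


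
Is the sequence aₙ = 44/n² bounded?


a₁ = 44, a₂ = 44/4, a₃ = 44/9, ...
0 < aₙ ≤ 44 for all n ≥ 1
The sequence IS bounded

Bounded (0 < aₙ ≤ 44)


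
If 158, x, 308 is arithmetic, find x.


AM = (158 + 308)/2 = 466/2 = 233

AM = 233


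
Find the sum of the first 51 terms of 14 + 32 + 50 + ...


aₙ = 14 + (51-1)×18 = 914
Sₙ = n(a₁+aₙ)/2 = 51×(14+914)/2
= 51×928/2 = 23664

S_51 = 23664


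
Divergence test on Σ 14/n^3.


lim(n→∞) 14/n^3 = 0
lim aₙ = 0 → nth-term test is INCONCLUSIVE
(Need other tests; this is actually a convergent p-series with p=3 > 1)

Inconclusive (lim aₙ = 0; need another test)


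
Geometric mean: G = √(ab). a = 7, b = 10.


GM = √(7×10) = √70 = 8.3666

GM = 8.3666


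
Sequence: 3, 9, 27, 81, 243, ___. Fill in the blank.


Pattern: geometric (r=3)
Terms: 3, 9, 27, 81, 243
Next term = 729

Next term = 729


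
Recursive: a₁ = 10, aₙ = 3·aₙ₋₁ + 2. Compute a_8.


Computing step by step:
a_1 = 10
a_2 = 32
a_3 = 98
a_4 = 296
a_5 = 890
a_6 = 2672
a_7 = 8018
a_8 = 24056


a_8 = 24056


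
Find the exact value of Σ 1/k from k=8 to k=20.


Σₖ₌8^20 1/k = 1/8 + 1/9 + 1/10 + ... + 1/20
= 77976391/77597520
≈ 1.0049

Sum = 77976391/77597520 ≈ 1.0049


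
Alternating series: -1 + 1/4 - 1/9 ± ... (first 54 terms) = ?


S = -1 + 1/4 - 1/9 + 1/16 - 1/25 + 1/36 - 1/49 + 1/64 ± ...
= -0.8223
(Full series converges to -π²/12 ≈ -0.8225)

S_54 = -0.8223


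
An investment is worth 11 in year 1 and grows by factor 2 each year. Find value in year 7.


aₙ = a₁·r^(n-1)
= 11×2^6
= 11×64
= 704

a_7 = 704


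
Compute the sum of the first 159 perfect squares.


n = 159
n(n+1)(2n+1)/6 = 159×160×319/6
= 8115360/6 = 1352560

Σk² = 1352560


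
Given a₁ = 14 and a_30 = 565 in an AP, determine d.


d = (aₙ - a₁)/(n-1)
= (565 - 14)/(30-1)
= 551/29 = 19

d = 19


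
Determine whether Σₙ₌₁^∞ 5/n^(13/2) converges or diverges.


p-series test: Σ c/n^p converges if p > 1, diverges if p ≤ 1 (constant c > 0 doesn't affect convergence).
p = 13/2
13/2 > 1 → CONVERGES

Converges (p = 13/2 > 1)


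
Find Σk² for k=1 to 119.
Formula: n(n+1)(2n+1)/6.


n = 119
n(n+1)(2n+1)/6 = 119×120×239/6
= 3412920/6 = 568820

Σk² = 568820


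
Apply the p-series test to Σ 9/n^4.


p-series test: Σ c/n^p converges if p > 1, diverges if p ≤ 1 (constant c > 0 doesn't affect convergence).
p = 4
4 > 1 → CONVERGES

Converges (p = 4 > 1)


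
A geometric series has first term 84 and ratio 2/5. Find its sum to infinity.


S∞ = a₁/(1-r) = 84/(1 - 2/5)
= 84/(3/5)
= 140

S∞ = 140


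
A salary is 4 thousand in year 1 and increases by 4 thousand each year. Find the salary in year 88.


aₙ = a₁ + (n-1)d
= 4 + (88-1)×4
= 4 + 348
= 352

a_88 = 352


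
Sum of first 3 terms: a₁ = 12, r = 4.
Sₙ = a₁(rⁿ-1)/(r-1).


Sₙ = 12×(4^3 - 1)/(4 - 1)
= 12×(64 - 1)/3
= 12×63/3
= 252

S_3 = 252


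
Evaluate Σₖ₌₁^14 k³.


n(n+1)/2 = 14×15/2 = 105
Σk³ = 105² = 11025

Σk³ = 11025


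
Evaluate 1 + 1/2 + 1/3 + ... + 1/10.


H_10 = 1/1 + 1/2 + 1/3 + 1/4 + 1/5 + 1/6 + 1/7 + 1/8 + 1/9 + 1/10
= 7381/2520
≈ 2.929

H_10 = 7381/2520 ≈ 2.929


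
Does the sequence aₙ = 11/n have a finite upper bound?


a₁ = 11, a₂ = 11/2, a₃ = 11/3, ...
0 < aₙ ≤ 11 for all n ≥ 1
Lower bound: 0, Upper bound: 11
The sequence IS bounded

Bounded (0 < aₙ ≤ 11)


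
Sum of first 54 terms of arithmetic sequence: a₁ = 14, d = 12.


aₙ = 14 + (54-1)×12 = 650
Sₙ = n(a₁+aₙ)/2 = 54×(14+650)/2
= 54×664/2 = 17928

S_54 = 17928


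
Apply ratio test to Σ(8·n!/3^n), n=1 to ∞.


aₙ = 8·n!/3^n
a_{n+1}/aₙ = (n+1)!/3^(n+1) × 3^n/n!  (constant 8 cancels)
= (n+1)/3
L = lim(n→∞) (n+1)/3 = ∞
L > 1 → series DIVERGES

Diverges (ratio test: L = ∞ > 1)


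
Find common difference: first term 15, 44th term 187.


d = (aₙ - a₁)/(n-1)
= (187 - 15)/(44-1)
= 172/43 = 4

d = 4


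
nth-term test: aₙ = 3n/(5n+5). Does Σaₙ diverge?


lim(n→∞) 3n/(5n+5) = 3/5 = 3/5  (divide numerator and denominator by n)
lim aₙ = 3/5 ≠ 0 → series DIVERGES

Diverges (lim aₙ = 3/5 ≠ 0)


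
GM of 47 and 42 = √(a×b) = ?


GM = √(47×42) = √1974 = 44.4297

GM = 44.4297


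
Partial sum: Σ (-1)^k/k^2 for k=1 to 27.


S = -1 + 1/4 - 1/9 + 1/16 - 1/25 + 1/36 - 1/49 + 1/64 ± ...
= -0.8231
(Full series converges to -π²/12 ≈ -0.8225)

S_27 = -0.8231


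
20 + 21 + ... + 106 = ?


Σₖ₌20^106 k = Σₖ₌₁^106 k − Σₖ₌₁^19 k
= 106·107/2 − 19·20/2
= 5671 − 190 = 5481

Σk = 5481


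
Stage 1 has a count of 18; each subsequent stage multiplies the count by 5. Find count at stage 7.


aₙ = a₁·r^(n-1)
= 18×5^6
= 18×15625
= 281250

a_7 = 281250


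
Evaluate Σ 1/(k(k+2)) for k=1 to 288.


1/(k(k+2)) = (1/2)·(1/k - 1/(k+2)) (partial fractions)
Telescoping: Σ = (1/2)·(1 + 1/2 - 1/289 - 1/290) = 31284/41905

Sum = 31284/41905


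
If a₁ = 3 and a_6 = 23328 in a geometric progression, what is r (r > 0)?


r^(n-1) = aₙ/a₁
r^5 = 23328/3 = 7776
r = 7776^(1/5)
= 6

r = 6


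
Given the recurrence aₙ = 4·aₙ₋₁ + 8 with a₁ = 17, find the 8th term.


Computing step by step:
a_1 = 17
a_2 = 76
a_3 = 312
a_4 = 1256
a_5 = 5032
a_6 = 20136
a_7 = 80552
a_8 = 322216


a_8 = 322216


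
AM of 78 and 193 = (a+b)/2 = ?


AM = (78 + 193)/2 = 271/2 = 135.5

AM = 135.5


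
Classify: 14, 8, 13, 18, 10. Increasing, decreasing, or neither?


Differences: -6, 5, 5, -8
Difference at position 2 is +5 (> 0) but position 1 is -6 (< 0) — sequence both rises and falls
→ NOT monotonic

Not monotonic


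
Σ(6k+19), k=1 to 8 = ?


Σ(6k+19) = 6·Σk + 19·n
= 6·36 + 19·8
= 216 + 152 = 368

Σ = 368


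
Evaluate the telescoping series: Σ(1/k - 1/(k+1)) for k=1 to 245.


Telescoping: adjacent terms cancel.
= 1/1 - 1/246
= 1 - 1/246 = 245/246

Sum = 245/246


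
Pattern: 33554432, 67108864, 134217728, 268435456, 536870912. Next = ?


Pattern: powers of 2: 2ⁿ
Terms: 33554432, 67108864, 134217728, 268435456, 536870912
Next term = 1073741824

Next term = 1073741824


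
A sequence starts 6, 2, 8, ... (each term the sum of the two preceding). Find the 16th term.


Computing iteratively: 6, 2, 8, 10, 18, 28, 46, 74, 120, 194, 314, 508, ...
a_16 = 3482

a_16 = 3482


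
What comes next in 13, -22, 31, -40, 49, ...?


Pattern: alternating sign, magnitude arithmetic (d=9)
Terms: 13, -22, 31, -40, 49
Next term = -58

Next term = -58


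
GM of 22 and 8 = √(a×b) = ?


GM = √(22×8) = √176 = 13.2665

GM = 13.2665


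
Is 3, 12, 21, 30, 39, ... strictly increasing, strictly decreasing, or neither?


Differences: 9, 9, 9, 9
All differences > 0 → strictly INCREASING

Monotonically increasing


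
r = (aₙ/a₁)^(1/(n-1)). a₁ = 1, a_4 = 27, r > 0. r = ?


r^(n-1) = aₙ/a₁
r^3 = 27/1 = 27
r = 27^(1/3)
= 3

r = 3


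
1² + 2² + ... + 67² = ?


n = 67
n(n+1)(2n+1)/6 = 67×68×135/6
= 615060/6 = 102510

Σk² = 102510


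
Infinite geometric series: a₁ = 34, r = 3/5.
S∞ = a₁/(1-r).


S∞ = a₁/(1-r) = 34/(1 - 3/5)
= 34/(2/5)
= 85

S∞ = 85


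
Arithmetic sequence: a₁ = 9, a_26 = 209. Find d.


d = (aₙ - a₁)/(n-1)
= (209 - 9)/(26-1)
= 200/25 = 8

d = 8


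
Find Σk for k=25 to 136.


Σₖ₌25^136 k = Σₖ₌₁^136 k − Σₖ₌₁^24 k
= 136·137/2 − 24·25/2
= 9316 − 300 = 9016

Σk = 9016


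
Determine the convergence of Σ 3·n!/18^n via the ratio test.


aₙ = 3·n!/18^n
a_{n+1}/aₙ = (n+1)!/18^(n+1) × 18^n/n!  (constant 3 cancels)
= (n+1)/18
L = lim(n→∞) (n+1)/18 = ∞
L > 1 → series DIVERGES

Diverges (ratio test: L = ∞ > 1)


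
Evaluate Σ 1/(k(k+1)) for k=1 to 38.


1/(k(k+1)) = 1/k - 1/(k+1) (partial fractions)
Telescoping: Σ = 1 - 1/39 = 38/39

Sum = 38/39


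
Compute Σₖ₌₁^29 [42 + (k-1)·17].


aₙ = 42 + (29-1)×17 = 518
Sₙ = n(a₁+aₙ)/2 = 29×(42+518)/2
= 29×560/2 = 8120

S_29 = 8120


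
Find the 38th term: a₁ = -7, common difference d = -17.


aₙ = a₁ + (n-1)d
= -7 + (38-1)×-17
= -7 - 629
= -636

a_38 = -636


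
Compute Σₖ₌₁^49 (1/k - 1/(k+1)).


Telescoping: adjacent terms cancel.
= 1/1 - 1/50
= 1 - 1/50 = 49/50

Sum = 49/50


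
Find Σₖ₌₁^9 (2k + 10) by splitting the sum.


Σ(2k+10) = 2·Σk + 10·n
= 2·45 + 10·9
= 90 + 90 = 180

Σ = 180


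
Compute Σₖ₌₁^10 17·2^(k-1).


Sₙ = 17×(2^10 - 1)/(2 - 1)
= 17×(1024 - 1)/1
= 17×1023/1
= 17391

S_10 = 17391


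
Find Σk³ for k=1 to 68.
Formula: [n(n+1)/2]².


n(n+1)/2 = 68×69/2 = 2346
Σk³ = 2346² = 5503716

Σk³ = 5503716


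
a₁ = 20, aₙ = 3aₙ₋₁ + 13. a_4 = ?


Computing step by step:
a_1 = 20
a_2 = 73
a_3 = 232
a_4 = 709


a_4 = 709


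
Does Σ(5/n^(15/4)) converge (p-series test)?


p-series test: Σ c/n^p converges if p > 1, diverges if p ≤ 1 (constant c > 0 doesn't affect convergence).
p = 15/4
15/4 > 1 → CONVERGES

Converges (p = 15/4 > 1)


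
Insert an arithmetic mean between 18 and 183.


AM = (18 + 183)/2 = 201/2 = 100.5

AM = 100.5


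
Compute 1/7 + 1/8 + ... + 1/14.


Σₖ₌7^14 1/k = 1/7 + 1/8 + 1/9 + 1/10 + 1/11 + 1/12 + 1/13 + 1/14
= 288851/360360
≈ 0.8016

Sum = 288851/360360 ≈ 0.8016


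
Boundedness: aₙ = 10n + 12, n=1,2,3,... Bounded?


aₙ = 10n + 12 → as n→∞, aₙ→∞
No finite upper bound exists
The sequence is UNBOUNDED

Unbounded (aₙ → ∞ as n → ∞)


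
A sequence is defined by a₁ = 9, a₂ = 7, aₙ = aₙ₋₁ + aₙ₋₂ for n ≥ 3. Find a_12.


Computing iteratively: 9, 7, 16, 23, 39, 62, 101, 163, 264, 427, 691, 1118
a_12 = 1118

a_12 = 1118


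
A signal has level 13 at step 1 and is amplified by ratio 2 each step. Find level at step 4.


aₙ = a₁·r^(n-1)
= 13×2^3
= 13×8
= 104

a_4 = 104


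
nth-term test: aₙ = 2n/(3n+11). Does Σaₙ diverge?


lim(n→∞) 2n/(3n+11) = 2/3 = 2/3  (divide numerator and denominator by n)
lim aₙ = 2/3 ≠ 0 → series DIVERGES

Diverges (lim aₙ = 2/3 ≠ 0)


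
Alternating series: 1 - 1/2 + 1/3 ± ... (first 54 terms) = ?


S = 1 - 1/2 + 1/3 - 1/4 + 1/5 - 1/6 + 1/7 - 1/8 ± ...
= 0.684
(Full series converges to +ln(2) ≈ +0.6931)

S_54 = 0.684


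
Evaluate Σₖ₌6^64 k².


Σₖ₌6^64 k² = Σₖ₌₁^64 k² − Σₖ₌₁^5 k²
= 64·65·129/6 − 5·6·11/6
= 89440 − 55 = 89385

Σk² = 89385


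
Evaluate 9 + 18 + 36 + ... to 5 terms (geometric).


Sₙ = 9×(2^5 - 1)/(2 - 1)
= 9×(32 - 1)/1
= 9×31/1
= 279

S_5 = 279


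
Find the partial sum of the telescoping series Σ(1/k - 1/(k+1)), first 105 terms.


Telescoping: adjacent terms cancel.
= 1/1 - 1/106
= 1 - 1/106 = 105/106

Sum = 105/106


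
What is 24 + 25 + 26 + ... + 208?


Σₖ₌24^208 k = Σₖ₌₁^208 k − Σₖ₌₁^23 k
= 208·209/2 − 23·24/2
= 21736 − 276 = 21460

Σk = 21460


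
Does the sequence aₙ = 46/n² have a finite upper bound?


a₁ = 46, a₂ = 46/4, a₃ = 46/9, ...
0 < aₙ ≤ 46 for all n ≥ 1
The sequence IS bounded

Bounded (0 < aₙ ≤ 46)


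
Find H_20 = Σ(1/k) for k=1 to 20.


H_20 = 1/1 + 1/2 + 1/3 + ... + 1/20
= 55835135/15519504
≈ 3.5977

H_20 = 55835135/15519504 ≈ 3.5977


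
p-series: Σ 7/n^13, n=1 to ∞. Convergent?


p-series test: Σ c/n^p converges if p > 1, diverges if p ≤ 1 (constant c > 0 doesn't affect convergence).
p = 13
13 > 1 → CONVERGES

Converges (p = 13 > 1)


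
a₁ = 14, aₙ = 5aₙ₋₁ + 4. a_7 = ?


Computing step by step:
a_1 = 14
a_2 = 74
a_3 = 374
a_4 = 1874
a_5 = 9374
a_6 = 46874
a_7 = 234374


a_7 = 234374


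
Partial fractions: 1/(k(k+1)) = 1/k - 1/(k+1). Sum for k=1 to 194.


1/(k(k+1)) = 1/k - 1/(k+1) (partial fractions)
Telescoping: Σ = 1 - 1/195 = 194/195

Sum = 194/195


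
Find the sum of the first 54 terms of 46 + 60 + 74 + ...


aₙ = 46 + (54-1)×14 = 788
Sₙ = n(a₁+aₙ)/2 = 54×(46+788)/2
= 54×834/2 = 22518

S_54 = 22518


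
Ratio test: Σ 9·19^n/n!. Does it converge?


aₙ = 9·19^n/n!
a_{n+1}/aₙ = 19^(n+1)/(n+1)! × n!/19^n  (constant 9 cancels)
= 19/(n+1)
L = lim(n→∞) 19/(n+1) = 0
L < 1 → series CONVERGES

Converges (ratio test: L = 0 < 1)


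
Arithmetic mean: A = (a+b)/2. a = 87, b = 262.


AM = (87 + 262)/2 = 349/2 = 174.5

AM = 174.5


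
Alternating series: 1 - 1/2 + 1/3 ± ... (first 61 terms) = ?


S = 1 - 1/2 + 1/3 - 1/4 + 1/5 - 1/6 + 1/7 - 1/8 ± ...
= 0.7013
(Full series converges to +ln(2) ≈ +0.6931)

S_61 = 0.7013


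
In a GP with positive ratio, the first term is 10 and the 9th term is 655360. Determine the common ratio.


r^(n-1) = aₙ/a₁
r^8 = 655360/10 = 65536
r = 65536^(1/8)
= ±4; taking r > 0 gives r = 4

r = 4


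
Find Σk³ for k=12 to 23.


Σₖ₌12^23 k³ = [23·24/2]² − [11·12/2]²
= 76176 − 4356 = 71820

Σk³ = 71820


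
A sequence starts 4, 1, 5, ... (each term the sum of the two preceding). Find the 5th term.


Computing iteratively: 4, 1, 5, 6, 11
a_5 = 11

a_5 = 11


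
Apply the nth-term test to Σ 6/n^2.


lim(n→∞) 6/n^2 = 0
lim aₙ = 0 → nth-term test is INCONCLUSIVE
(Need other tests; this is actually a convergent p-series with p=2 > 1)

Inconclusive (lim aₙ = 0; need another test)


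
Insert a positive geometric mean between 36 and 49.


GM = √(36×49) = √1764 = 42

GM = 42


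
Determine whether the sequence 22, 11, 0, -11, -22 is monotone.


Differences: -11, -11, -11, -11
All differences < 0 → strictly DECREASING

Monotonically decreasing


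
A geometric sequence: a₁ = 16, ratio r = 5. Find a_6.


aₙ = a₁·r^(n-1)
= 16×5^5
= 16×3125
= 50000

a_6 = 50000


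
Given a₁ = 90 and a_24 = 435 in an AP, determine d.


d = (aₙ - a₁)/(n-1)
= (435 - 90)/(24-1)
= 345/23 = 15

d = 15


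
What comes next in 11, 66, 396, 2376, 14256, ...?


Pattern: geometric (r=6)
Terms: 11, 66, 396, 2376, 14256
Next term = 85536

Next term = 85536


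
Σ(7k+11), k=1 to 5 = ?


Σ(7k+11) = 7·Σk + 11·n
= 7·15 + 11·5
= 105 + 55 = 160

Σ = 160


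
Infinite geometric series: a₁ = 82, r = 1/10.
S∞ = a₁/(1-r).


S∞ = a₁/(1-r) = 82/(1 - 1/10)
= 82/(9/10)
= 820/9

S∞ = 820/9


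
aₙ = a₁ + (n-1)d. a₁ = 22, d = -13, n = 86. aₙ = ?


aₙ = a₁ + (n-1)d
= 22 + (86-1)×-13
= 22 - 1105
= -1083

a_86 = -1083


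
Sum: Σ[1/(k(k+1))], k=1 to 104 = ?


1/(k(k+1)) = 1/k - 1/(k+1) (partial fractions)
Telescoping: Σ = 1 - 1/105 = 104/105

Sum = 104/105


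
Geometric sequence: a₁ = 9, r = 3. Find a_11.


aₙ = a₁·r^(n-1)
= 9×3^10
= 9×59049
= 531441

a_11 = 531441


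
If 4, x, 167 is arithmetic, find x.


AM = (4 + 167)/2 = 171/2 = 85.5

AM = 85.5


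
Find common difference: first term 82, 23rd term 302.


d = (aₙ - a₁)/(n-1)
= (302 - 82)/(23-1)
= 220/22 = 10

d = 10


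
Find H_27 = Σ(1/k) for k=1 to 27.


H_27 = 1/1 + 1/2 + 1/3 + ... + 1/27
= 312536252003/80313433200
≈ 3.8915

H_27 = 312536252003/80313433200 ≈ 3.8915


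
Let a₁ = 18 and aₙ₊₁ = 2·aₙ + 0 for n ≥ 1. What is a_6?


Computing step by step:
a_1 = 18
a_2 = 36
a_3 = 72
a_4 = 144
a_5 = 288
a_6 = 576


a_6 = 576


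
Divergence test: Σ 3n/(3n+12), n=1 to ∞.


lim(n→∞) 3n/(3n+12) = 3/3 = 1  (divide numerator and denominator by n)
lim aₙ = 1 ≠ 0 → series DIVERGES

Diverges (lim aₙ = 1 ≠ 0)


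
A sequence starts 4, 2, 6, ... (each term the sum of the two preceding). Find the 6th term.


Computing iteratively: 4, 2, 6, 8, 14, 22
a_6 = 22

a_6 = 22


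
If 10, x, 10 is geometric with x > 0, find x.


GM = √(10×10) = √100 = 10

GM = 10


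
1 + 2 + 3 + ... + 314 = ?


n(n+1)/2 = 314×315/2 = 98910/2 = 49455

Σk = 49455


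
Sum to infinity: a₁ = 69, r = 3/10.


S∞ = a₁/(1-r) = 69/(1 - 3/10)
= 69/(7/10)
= 690/7

S∞ = 690/7


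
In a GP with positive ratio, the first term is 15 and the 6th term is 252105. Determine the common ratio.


r^(n-1) = aₙ/a₁
r^5 = 252105/15 = 16807
r = 16807^(1/5)
= 7

r = 7


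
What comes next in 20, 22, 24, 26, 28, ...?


Pattern: arithmetic (d=2)
Terms: 20, 22, 24, 26, 28
Next term = 30

Next term = 30


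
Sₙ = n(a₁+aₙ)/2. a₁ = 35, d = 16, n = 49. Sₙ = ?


aₙ = 35 + (49-1)×16 = 803
Sₙ = n(a₁+aₙ)/2 = 49×(35+803)/2
= 49×838/2 = 20531

S_49 = 20531


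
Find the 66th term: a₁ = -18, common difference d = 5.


aₙ = a₁ + (n-1)d
= -18 + (66-1)×5
= -18 + 325
= 307

a_66 = 307


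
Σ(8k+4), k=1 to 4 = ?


Σ(8k+4) = 8·Σk + 4·n
= 8·10 + 4·4
= 80 + 16 = 96

Σ = 96


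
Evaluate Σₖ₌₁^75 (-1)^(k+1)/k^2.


S = 1 - 1/4 + 1/9 - 1/16 + 1/25 - 1/36 + 1/49 - 1/64 ± ...
= 0.8226
(Full series converges to +π²/12 ≈ +0.8225)

S_75 = 0.8226


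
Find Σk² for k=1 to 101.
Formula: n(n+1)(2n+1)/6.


n = 101
n(n+1)(2n+1)/6 = 101×102×203/6
= 2091306/6 = 348551

Σk² = 348551


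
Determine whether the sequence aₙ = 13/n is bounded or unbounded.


a₁ = 13, a₂ = 13/2, a₃ = 13/3, ...
0 < aₙ ≤ 13 for all n ≥ 1
Lower bound: 0, Upper bound: 13
The sequence IS bounded

Bounded (0 < aₙ ≤ 13)


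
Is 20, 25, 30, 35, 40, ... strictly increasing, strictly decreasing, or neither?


Differences: 5, 5, 5, 5
All differences > 0 → strictly INCREASING

Monotonically increasing


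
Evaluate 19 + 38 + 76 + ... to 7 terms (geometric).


Sₙ = 19×(2^7 - 1)/(2 - 1)
= 19×(128 - 1)/1
= 19×127/1
= 2413

S_7 = 2413


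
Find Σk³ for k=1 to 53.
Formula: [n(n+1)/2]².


n(n+1)/2 = 53×54/2 = 1431
Σk³ = 1431² = 2047761

Σk³ = 2047761


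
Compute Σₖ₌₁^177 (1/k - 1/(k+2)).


Telescoping with gap 2: two head and two tail terms survive.
= (1 + 1/2) - (1/178 + 1/179)
= 3/2 - 1/178 - 1/179 = 23718/15931

Sum = 23718/15931


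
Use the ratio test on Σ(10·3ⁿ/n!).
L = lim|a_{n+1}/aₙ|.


aₙ = 10·3^n/n!
a_{n+1}/aₙ = 3^(n+1)/(n+1)! × n!/3^n  (constant 10 cancels)
= 3/(n+1)
L = lim(n→∞) 3/(n+1) = 0
L < 1 → series CONVERGES

Converges (ratio test: L = 0 < 1)


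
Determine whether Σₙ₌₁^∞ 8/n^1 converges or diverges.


p-series test: Σ c/n^p converges if p > 1, diverges if p ≤ 1 (constant c > 0 doesn't affect convergence).
p = 1
1 ≤ 1 → DIVERGES

Diverges (p = 1 ≤ 1)


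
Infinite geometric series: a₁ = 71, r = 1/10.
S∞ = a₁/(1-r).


S∞ = a₁/(1-r) = 71/(1 - 1/10)
= 71/(9/10)
= 710/9

S∞ = 710/9


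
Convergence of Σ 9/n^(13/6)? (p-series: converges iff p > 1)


p-series test: Σ c/n^p converges if p > 1, diverges if p ≤ 1 (constant c > 0 doesn't affect convergence).
p = 13/6
13/6 > 1 → CONVERGES

Converges (p = 13/6 > 1)


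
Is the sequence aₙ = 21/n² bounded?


a₁ = 21, a₂ = 21/4, a₃ = 21/9, ...
0 < aₙ ≤ 21 for all n ≥ 1
The sequence IS bounded

Bounded (0 < aₙ ≤ 21)


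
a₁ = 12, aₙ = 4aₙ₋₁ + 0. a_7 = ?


Computing step by step:
a_1 = 12
a_2 = 48
a_3 = 192
a_4 = 768
a_5 = 3072
a_6 = 12288
a_7 = 49152


a_7 = 49152


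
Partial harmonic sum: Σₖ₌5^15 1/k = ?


Σₖ₌5^15 1/k = 1/5 + 1/6 + 1/7 + ... + 1/15
= 445007/360360
≈ 1.2349

Sum = 445007/360360 ≈ 1.2349


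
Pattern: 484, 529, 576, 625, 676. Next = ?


Pattern: perfect squares: n²
Terms: 484, 529, 576, 625, 676
Next term = 729

Next term = 729


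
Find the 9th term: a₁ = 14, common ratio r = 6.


aₙ = a₁·r^(n-1)
= 14×6^8
= 14×1679616
= 23514624

a_9 = 23514624


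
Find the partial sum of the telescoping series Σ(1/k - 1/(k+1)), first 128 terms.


Telescoping: adjacent terms cancel.
= 1/1 - 1/129
= 1 - 1/129 = 128/129

Sum = 128/129


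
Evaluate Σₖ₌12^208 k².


Σₖ₌12^208 k² = Σₖ₌₁^208 k² − Σₖ₌₁^11 k²
= 208·209·417/6 − 11·12·23/6
= 3021304 − 506 = 3020798

Σk² = 3020798


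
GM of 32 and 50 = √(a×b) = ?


GM = √(32×50) = √1600 = 40

GM = 40


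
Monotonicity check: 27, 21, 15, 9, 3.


Differences: -6, -6, -6, -6
All differences < 0 → strictly DECREASING

Monotonically decreasing


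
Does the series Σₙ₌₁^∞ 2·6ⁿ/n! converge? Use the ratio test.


aₙ = 2·6^n/n!
a_{n+1}/aₙ = 6^(n+1)/(n+1)! × n!/6^n  (constant 2 cancels)
= 6/(n+1)
L = lim(n→∞) 6/(n+1) = 0
L < 1 → series CONVERGES

Converges (ratio test: L = 0 < 1)


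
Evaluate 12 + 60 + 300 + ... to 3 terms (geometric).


Sₙ = 12×(5^3 - 1)/(5 - 1)
= 12×(125 - 1)/4
= 12×124/4
= 372

S_3 = 372


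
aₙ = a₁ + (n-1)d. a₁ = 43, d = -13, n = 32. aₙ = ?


aₙ = a₁ + (n-1)d
= 43 + (32-1)×-13
= 43 - 403
= -360

a_32 = -360


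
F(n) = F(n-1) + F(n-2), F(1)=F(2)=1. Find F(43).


Fibonacci sequence: 1, 1, 2, 3, 5, 8, 13, 21, 34, 55, 89, ...
F(43) = 433494437

F(43) = 433494437


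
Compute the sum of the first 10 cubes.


n(n+1)/2 = 10×11/2 = 55
Σk³ = 55² = 3025

Σk³ = 3025


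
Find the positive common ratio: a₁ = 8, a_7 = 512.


r^(n-1) = aₙ/a₁
r^6 = 512/8 = 64
r = 64^(1/6)
= ±2; taking r > 0 gives r = 2

r = 2


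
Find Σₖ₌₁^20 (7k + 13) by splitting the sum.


Σ(7k+13) = 7·Σk + 13·n
= 7·210 + 13·20
= 1470 + 260 = 1730

Σ = 1730


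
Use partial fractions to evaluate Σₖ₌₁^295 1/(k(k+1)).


1/(k(k+1)) = 1/k - 1/(k+1) (partial fractions)
Telescoping: Σ = 1 - 1/296 = 295/296

Sum = 295/296


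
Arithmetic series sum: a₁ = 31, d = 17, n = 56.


aₙ = 31 + (56-1)×17 = 966
Sₙ = n(a₁+aₙ)/2 = 56×(31+966)/2
= 56×997/2 = 27916

S_56 = 27916


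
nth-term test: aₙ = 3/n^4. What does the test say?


lim(n→∞) 3/n^4 = 0
lim aₙ = 0 → nth-term test is INCONCLUSIVE
(Need other tests; this is actually a convergent p-series with p=4 > 1)

Inconclusive (lim aₙ = 0; need another test)


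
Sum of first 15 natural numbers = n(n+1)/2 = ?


n(n+1)/2 = 15×16/2 = 240/2 = 120

Σk = 120


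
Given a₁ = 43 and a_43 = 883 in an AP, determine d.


d = (aₙ - a₁)/(n-1)
= (883 - 43)/(43-1)
= 840/42 = 20

d = 20


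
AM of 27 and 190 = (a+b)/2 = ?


AM = (27 + 190)/2 = 217/2 = 108.5

AM = 108.5


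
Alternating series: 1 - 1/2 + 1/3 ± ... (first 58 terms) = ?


S = 1 - 1/2 + 1/3 - 1/4 + 1/5 - 1/6 + 1/7 - 1/8 ± ...
= 0.6846
(Full series converges to +ln(2) ≈ +0.6931)

S_58 = 0.6846


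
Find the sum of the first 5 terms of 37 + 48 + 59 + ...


aₙ = 37 + (5-1)×11 = 81
Sₙ = n(a₁+aₙ)/2 = 5×(37+81)/2
= 5×118/2 = 295

S_5 = 295


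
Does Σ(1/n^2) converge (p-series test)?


p-series test: Σ c/n^p converges if p > 1, diverges if p ≤ 1 (constant c > 0 doesn't affect convergence).
p = 2
2 > 1 → CONVERGES

Converges (p = 2 > 1)


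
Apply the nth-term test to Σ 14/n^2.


lim(n→∞) 14/n^2 = 0
lim aₙ = 0 → nth-term test is INCONCLUSIVE
(Need other tests; this is actually a convergent p-series with p=2 > 1)

Inconclusive (lim aₙ = 0; need another test)


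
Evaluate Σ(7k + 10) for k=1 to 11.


Σ(7k+10) = 7·Σk + 10·n
= 7·66 + 10·11
= 462 + 110 = 572

Σ = 572


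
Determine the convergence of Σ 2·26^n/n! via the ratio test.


aₙ = 2·26^n/n!
a_{n+1}/aₙ = 26^(n+1)/(n+1)! × n!/26^n  (constant 2 cancels)
= 26/(n+1)
L = lim(n→∞) 26/(n+1) = 0
L < 1 → series CONVERGES

Converges (ratio test: L = 0 < 1)


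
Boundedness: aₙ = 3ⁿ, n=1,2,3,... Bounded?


aₙ = 3ⁿ → as n→∞, aₙ→∞ (since base 3 > 1)
No finite upper bound exists
The sequence is UNBOUNDED

Unbounded (aₙ → ∞ as n → ∞)


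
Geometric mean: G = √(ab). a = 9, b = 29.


GM = √(9×29) = √261 = 16.1555

GM = 16.1555


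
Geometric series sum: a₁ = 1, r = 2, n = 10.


Sₙ = 1×(2^10 - 1)/(2 - 1)
= 1×(1024 - 1)/1
= 1×1023/1
= 1023

S_10 = 1023


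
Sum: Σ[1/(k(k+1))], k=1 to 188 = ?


1/(k(k+1)) = 1/k - 1/(k+1) (partial fractions)
Telescoping: Σ = 1 - 1/189 = 188/189

Sum = 188/189


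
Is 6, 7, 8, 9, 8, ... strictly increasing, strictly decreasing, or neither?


Differences: 1, 1, 1, -1
Difference at position 1 is +1 (> 0) but position 4 is -1 (< 0) — sequence both rises and falls
→ NOT monotonic

Not monotonic


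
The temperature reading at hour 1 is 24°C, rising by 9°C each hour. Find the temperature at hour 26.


aₙ = a₁ + (n-1)d
= 24 + (26-1)×9
= 24 + 225
= 249

a_26 = 249


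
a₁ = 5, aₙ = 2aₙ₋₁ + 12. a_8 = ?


Computing step by step:
a_1 = 5
a_2 = 22
a_3 = 56
a_4 = 124
a_5 = 260
a_6 = 532
a_7 = 1076
a_8 = 2164


a_8 = 2164


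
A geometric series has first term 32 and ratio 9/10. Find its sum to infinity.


S∞ = a₁/(1-r) = 32/(1 - 9/10)
= 32/(1/10)
= 320

S∞ = 320


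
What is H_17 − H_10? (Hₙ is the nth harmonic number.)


Σₖ₌11^17 1/k = 1/11 + 1/12 + 1/13 + 1/14 + 1/15 + 1/16 + 1/17
= 695089/1361360
≈ 0.5106

Sum = 695089/1361360 ≈ 0.5106


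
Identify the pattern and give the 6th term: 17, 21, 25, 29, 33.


Pattern: arithmetic (d=4)
Terms: 17, 21, 25, 29, 33
Next term = 37

Next term = 37


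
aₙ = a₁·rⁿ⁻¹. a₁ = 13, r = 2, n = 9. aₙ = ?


aₙ = a₁·r^(n-1)
= 13×2^8
= 13×256
= 3328

a_9 = 3328


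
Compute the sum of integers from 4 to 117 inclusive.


Σₖ₌4^117 k = Σₖ₌₁^117 k − Σₖ₌₁^3 k
= 117·118/2 − 3·4/2
= 6903 − 6 = 6897

Σk = 6897


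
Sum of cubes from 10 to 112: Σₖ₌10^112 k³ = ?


Σₖ₌10^112 k³ = [112·113/2]² − [9·10/2]²
= 40043584 − 2025 = 40041559

Σk³ = 40041559


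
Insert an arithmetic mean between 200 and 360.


AM = (200 + 360)/2 = 560/2 = 280

AM = 280


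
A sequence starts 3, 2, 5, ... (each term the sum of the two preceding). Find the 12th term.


Computing iteratively: 3, 2, 5, 7, 12, 19, 31, 50, 81, 131, 212, 343
a_12 = 343

a_12 = 343


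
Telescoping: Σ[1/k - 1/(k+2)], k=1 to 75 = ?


Telescoping with gap 2: two head and two tail terms survive.
= (1 + 1/2) - (1/76 + 1/77)
= 3/2 - 1/76 - 1/77 = 8625/5852

Sum = 8625/5852


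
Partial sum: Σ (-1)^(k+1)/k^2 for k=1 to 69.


S = 1 - 1/4 + 1/9 - 1/16 + 1/25 - 1/36 + 1/49 - 1/64 ± ...
= 0.8226
(Full series converges to +π²/12 ≈ +0.8225)

S_69 = 0.8226


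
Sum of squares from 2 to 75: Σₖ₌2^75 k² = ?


Σₖ₌2^75 k² = Σₖ₌₁^75 k² − Σₖ₌₁^1 k²
= 75·76·151/6 − 1·2·3/6
= 143450 − 1 = 143449

Σk² = 143449


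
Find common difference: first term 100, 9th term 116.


d = (aₙ - a₁)/(n-1)
= (116 - 100)/(9-1)
= 16/8 = 2

d = 2


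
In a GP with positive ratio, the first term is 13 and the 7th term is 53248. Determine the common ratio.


r^(n-1) = aₙ/a₁
r^6 = 53248/13 = 4096
r = 4096^(1/6)
= ±4; taking r > 0 gives r = 4

r = 4


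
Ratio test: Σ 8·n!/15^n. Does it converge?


aₙ = 8·n!/15^n
a_{n+1}/aₙ = (n+1)!/15^(n+1) × 15^n/n!  (constant 8 cancels)
= (n+1)/15
L = lim(n→∞) (n+1)/15 = ∞
L > 1 → series DIVERGES

Diverges (ratio test: L = ∞ > 1)


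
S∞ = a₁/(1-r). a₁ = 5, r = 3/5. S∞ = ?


S∞ = a₁/(1-r) = 5/(1 - 3/5)
= 5/(2/5)
= 25/2

S∞ = 25/2


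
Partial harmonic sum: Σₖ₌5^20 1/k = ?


Σₖ₌5^20 1/k = 1/5 + 1/6 + 1/7 + ... + 1/20
= 23502835/15519504
≈ 1.5144

Sum = 23502835/15519504 ≈ 1.5144


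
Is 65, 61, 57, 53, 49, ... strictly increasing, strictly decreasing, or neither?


Differences: -4, -4, -4, -4
All differences < 0 → strictly DECREASING

Monotonically decreasing


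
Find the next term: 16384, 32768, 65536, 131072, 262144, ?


Pattern: powers of 2: 2ⁿ
Terms: 16384, 32768, 65536, 131072, 262144
Next term = 524288

Next term = 524288


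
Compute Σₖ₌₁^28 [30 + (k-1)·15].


aₙ = 30 + (28-1)×15 = 435
Sₙ = n(a₁+aₙ)/2 = 28×(30+435)/2
= 28×465/2 = 6510

S_28 = 6510


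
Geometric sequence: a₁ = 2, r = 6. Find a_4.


aₙ = a₁·r^(n-1)
= 2×6^3
= 2×216
= 432

a_4 = 432


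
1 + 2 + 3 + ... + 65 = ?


n(n+1)/2 = 65×66/2 = 4290/2 = 2145

Σk = 2145


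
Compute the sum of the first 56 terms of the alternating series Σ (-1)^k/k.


S = -1 + 1/2 - 1/3 + 1/4 - 1/5 + 1/6 - 1/7 + 1/8 ± ...
= -0.6843
(Full series converges to -ln(2) ≈ -0.6931)

S_56 = -0.6843


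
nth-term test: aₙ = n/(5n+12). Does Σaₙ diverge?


lim(n→∞) n/(5n+12) = 1/5 = 1/5  (divide numerator and denominator by n)
lim aₙ = 1/5 ≠ 0 → series DIVERGES

Diverges (lim aₙ = 1/5 ≠ 0)


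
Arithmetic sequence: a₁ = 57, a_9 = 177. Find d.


d = (aₙ - a₁)/(n-1)
= (177 - 57)/(9-1)
= 120/8 = 15

d = 15


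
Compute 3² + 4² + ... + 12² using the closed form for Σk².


Σₖ₌3^12 k² = Σₖ₌₁^12 k² − Σₖ₌₁^2 k²
= 12·13·25/6 − 2·3·5/6
= 650 − 5 = 645

Σk² = 645


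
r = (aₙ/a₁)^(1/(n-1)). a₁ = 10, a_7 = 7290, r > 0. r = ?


r^(n-1) = aₙ/a₁
r^6 = 7290/10 = 729
r = 729^(1/6)
= ±3; taking r > 0 gives r = 3

r = 3


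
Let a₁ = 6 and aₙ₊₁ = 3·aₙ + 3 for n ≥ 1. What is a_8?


Computing step by step:
a_1 = 6
a_2 = 21
a_3 = 66
a_4 = 201
a_5 = 606
a_6 = 1821
a_7 = 5466
a_8 = 16401


a_8 = 16401


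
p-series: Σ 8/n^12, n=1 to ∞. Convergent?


p-series test: Σ c/n^p converges if p > 1, diverges if p ≤ 1 (constant c > 0 doesn't affect convergence).
p = 12
12 > 1 → CONVERGES

Converges (p = 12 > 1)


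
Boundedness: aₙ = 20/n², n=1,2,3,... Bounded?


a₁ = 20, a₂ = 20/4, a₃ = 20/9, ...
0 < aₙ ≤ 20 for all n ≥ 1
The sequence IS bounded

Bounded (0 < aₙ ≤ 20)


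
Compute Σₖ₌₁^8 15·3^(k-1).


Sₙ = 15×(3^8 - 1)/(3 - 1)
= 15×(6561 - 1)/2
= 15×6560/2
= 49200

S_8 = 49200


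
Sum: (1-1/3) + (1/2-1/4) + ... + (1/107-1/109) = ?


Telescoping with gap 2: two head and two tail terms survive.
= (1 + 1/2) - (1/108 + 1/109)
= 3/2 - 1/108 - 1/109 = 17441/11772

Sum = 17441/11772


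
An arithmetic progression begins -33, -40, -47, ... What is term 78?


aₙ = a₁ + (n-1)d
= -33 + (78-1)×-7
= -33 - 539
= -572

a_78 = -572


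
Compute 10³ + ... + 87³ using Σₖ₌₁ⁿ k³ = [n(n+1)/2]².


Σₖ₌10^87 k³ = [87·88/2]² − [9·10/2]²
= 14653584 − 2025 = 14651559

Σk³ = 14651559


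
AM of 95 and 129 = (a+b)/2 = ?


AM = (95 + 129)/2 = 224/2 = 112

AM = 112


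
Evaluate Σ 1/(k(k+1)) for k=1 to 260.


1/(k(k+1)) = 1/k - 1/(k+1) (partial fractions)
Telescoping: Σ = 1 - 1/261 = 260/261

Sum = 260/261


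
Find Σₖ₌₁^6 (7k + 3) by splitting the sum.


Σ(7k+3) = 7·Σk + 3·n
= 7·21 + 3·6
= 147 + 18 = 165

Σ = 165


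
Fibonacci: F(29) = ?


Fibonacci sequence: 1, 1, 2, 3, 5, 8, 13, 21, 34, 55, 89, ...
F(29) = 514229

F(29) = 514229


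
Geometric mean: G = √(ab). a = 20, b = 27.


GM = √(20×27) = √540 = 23.2379

GM = 23.2379


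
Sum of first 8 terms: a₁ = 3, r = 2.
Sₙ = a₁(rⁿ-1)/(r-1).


Sₙ = 3×(2^8 - 1)/(2 - 1)
= 3×(256 - 1)/1
= 3×255/1
= 765

S_8 = 765


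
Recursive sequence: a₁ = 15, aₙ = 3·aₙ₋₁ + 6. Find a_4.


Computing step by step:
a_1 = 15
a_2 = 51
a_3 = 159
a_4 = 483


a_4 = 483


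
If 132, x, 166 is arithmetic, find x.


AM = (132 + 166)/2 = 298/2 = 149

AM = 149


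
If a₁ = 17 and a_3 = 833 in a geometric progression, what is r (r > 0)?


r^(n-1) = aₙ/a₁
r^2 = 833/17 = 49
r = 49^(1/2)
= ±7; taking r > 0 gives r = 7

r = 7


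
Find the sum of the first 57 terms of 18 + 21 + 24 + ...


aₙ = 18 + (57-1)×3 = 186
Sₙ = n(a₁+aₙ)/2 = 57×(18+186)/2
= 57×204/2 = 5814

S_57 = 5814


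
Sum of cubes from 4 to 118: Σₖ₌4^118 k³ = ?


Σₖ₌4^118 k³ = [118·119/2]² − [3·4/2]²
= 49294441 − 36 = 49294405

Σk³ = 49294405


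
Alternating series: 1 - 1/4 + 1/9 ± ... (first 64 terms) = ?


S = 1 - 1/4 + 1/9 - 1/16 + 1/25 - 1/36 + 1/49 - 1/64 ± ...
= 0.8223
(Full series converges to +π²/12 ≈ +0.8225)

S_64 = 0.8223


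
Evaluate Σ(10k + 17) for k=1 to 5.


Σ(10k+17) = 10·Σk + 17·n
= 10·15 + 17·5
= 150 + 85 = 235

Σ = 235


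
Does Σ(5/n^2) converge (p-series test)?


p-series test: Σ c/n^p converges if p > 1, diverges if p ≤ 1 (constant c > 0 doesn't affect convergence).
p = 2
2 > 1 → CONVERGES

Converges (p = 2 > 1)


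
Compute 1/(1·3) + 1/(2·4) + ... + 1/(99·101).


1/(k(k+2)) = (1/2)·(1/k - 1/(k+2)) (partial fractions)
Telescoping: Σ = (1/2)·(1 + 1/2 - 1/100 - 1/101) = 14949/20200

Sum = 14949/20200


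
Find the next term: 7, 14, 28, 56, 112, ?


Pattern: geometric (r=2)
Terms: 7, 14, 28, 56, 112
Next term = 224

Next term = 224


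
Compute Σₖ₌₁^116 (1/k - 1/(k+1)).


Telescoping: adjacent terms cancel.
= 1/1 - 1/117
= 1 - 1/117 = 116/117

Sum = 116/117


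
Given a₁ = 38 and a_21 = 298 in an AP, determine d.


d = (aₙ - a₁)/(n-1)
= (298 - 38)/(21-1)
= 260/20 = 13

d = 13


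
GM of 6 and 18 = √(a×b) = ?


GM = √(6×18) = √108 = 10.3923

GM = 10.3923


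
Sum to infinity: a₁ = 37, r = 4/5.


S∞ = a₁/(1-r) = 37/(1 - 4/5)
= 37/(1/5)
= 185

S∞ = 185


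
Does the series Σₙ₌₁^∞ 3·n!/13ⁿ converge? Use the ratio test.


aₙ = 3·n!/13^n
a_{n+1}/aₙ = (n+1)!/13^(n+1) × 13^n/n!  (constant 3 cancels)
= (n+1)/13
L = lim(n→∞) (n+1)/13 = ∞
L > 1 → series DIVERGES

Diverges (ratio test: L = ∞ > 1)
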